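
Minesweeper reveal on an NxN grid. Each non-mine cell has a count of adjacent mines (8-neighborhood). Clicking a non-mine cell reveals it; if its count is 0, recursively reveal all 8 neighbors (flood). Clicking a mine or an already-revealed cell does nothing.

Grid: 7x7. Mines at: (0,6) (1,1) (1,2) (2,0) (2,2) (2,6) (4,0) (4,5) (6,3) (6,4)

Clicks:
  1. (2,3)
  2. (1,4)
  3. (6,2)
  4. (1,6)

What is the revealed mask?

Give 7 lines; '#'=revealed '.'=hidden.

Answer: ...###.
...####
...###.
...###.
.......
.......
..#....

Derivation:
Click 1 (2,3) count=2: revealed 1 new [(2,3)] -> total=1
Click 2 (1,4) count=0: revealed 11 new [(0,3) (0,4) (0,5) (1,3) (1,4) (1,5) (2,4) (2,5) (3,3) (3,4) (3,5)] -> total=12
Click 3 (6,2) count=1: revealed 1 new [(6,2)] -> total=13
Click 4 (1,6) count=2: revealed 1 new [(1,6)] -> total=14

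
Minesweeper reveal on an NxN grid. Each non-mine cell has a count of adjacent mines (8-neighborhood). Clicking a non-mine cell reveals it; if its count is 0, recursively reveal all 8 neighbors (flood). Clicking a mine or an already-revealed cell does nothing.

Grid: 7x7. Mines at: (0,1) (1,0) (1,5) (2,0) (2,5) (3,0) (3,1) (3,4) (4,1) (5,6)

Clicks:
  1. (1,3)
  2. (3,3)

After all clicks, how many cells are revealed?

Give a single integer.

Answer: 10

Derivation:
Click 1 (1,3) count=0: revealed 9 new [(0,2) (0,3) (0,4) (1,2) (1,3) (1,4) (2,2) (2,3) (2,4)] -> total=9
Click 2 (3,3) count=1: revealed 1 new [(3,3)] -> total=10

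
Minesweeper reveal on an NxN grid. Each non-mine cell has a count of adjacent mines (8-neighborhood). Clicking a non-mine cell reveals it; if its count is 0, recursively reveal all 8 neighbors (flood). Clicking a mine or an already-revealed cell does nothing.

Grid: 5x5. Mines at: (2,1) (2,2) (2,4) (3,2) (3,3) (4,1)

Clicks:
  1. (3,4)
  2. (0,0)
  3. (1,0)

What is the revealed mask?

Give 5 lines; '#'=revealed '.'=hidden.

Click 1 (3,4) count=2: revealed 1 new [(3,4)] -> total=1
Click 2 (0,0) count=0: revealed 10 new [(0,0) (0,1) (0,2) (0,3) (0,4) (1,0) (1,1) (1,2) (1,3) (1,4)] -> total=11
Click 3 (1,0) count=1: revealed 0 new [(none)] -> total=11

Answer: #####
#####
.....
....#
.....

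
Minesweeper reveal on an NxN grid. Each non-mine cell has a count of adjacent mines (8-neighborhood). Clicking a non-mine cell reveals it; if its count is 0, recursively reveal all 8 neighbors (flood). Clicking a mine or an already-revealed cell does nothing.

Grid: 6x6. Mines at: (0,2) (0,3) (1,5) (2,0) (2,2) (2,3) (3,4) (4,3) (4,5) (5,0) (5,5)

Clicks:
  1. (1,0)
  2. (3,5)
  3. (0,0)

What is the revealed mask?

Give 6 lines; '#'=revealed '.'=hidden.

Answer: ##....
##....
......
.....#
......
......

Derivation:
Click 1 (1,0) count=1: revealed 1 new [(1,0)] -> total=1
Click 2 (3,5) count=2: revealed 1 new [(3,5)] -> total=2
Click 3 (0,0) count=0: revealed 3 new [(0,0) (0,1) (1,1)] -> total=5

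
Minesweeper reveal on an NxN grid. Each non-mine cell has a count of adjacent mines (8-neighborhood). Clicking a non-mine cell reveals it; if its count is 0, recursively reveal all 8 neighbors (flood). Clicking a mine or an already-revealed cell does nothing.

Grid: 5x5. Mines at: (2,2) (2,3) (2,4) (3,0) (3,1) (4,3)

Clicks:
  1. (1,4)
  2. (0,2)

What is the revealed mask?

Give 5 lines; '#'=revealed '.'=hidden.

Answer: #####
#####
##...
.....
.....

Derivation:
Click 1 (1,4) count=2: revealed 1 new [(1,4)] -> total=1
Click 2 (0,2) count=0: revealed 11 new [(0,0) (0,1) (0,2) (0,3) (0,4) (1,0) (1,1) (1,2) (1,3) (2,0) (2,1)] -> total=12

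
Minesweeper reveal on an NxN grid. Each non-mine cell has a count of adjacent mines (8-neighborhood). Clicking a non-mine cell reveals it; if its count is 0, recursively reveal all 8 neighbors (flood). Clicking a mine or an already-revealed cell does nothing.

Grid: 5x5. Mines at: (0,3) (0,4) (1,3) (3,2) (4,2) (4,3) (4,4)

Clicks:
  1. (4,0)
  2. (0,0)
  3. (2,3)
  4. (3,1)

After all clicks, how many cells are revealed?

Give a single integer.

Click 1 (4,0) count=0: revealed 13 new [(0,0) (0,1) (0,2) (1,0) (1,1) (1,2) (2,0) (2,1) (2,2) (3,0) (3,1) (4,0) (4,1)] -> total=13
Click 2 (0,0) count=0: revealed 0 new [(none)] -> total=13
Click 3 (2,3) count=2: revealed 1 new [(2,3)] -> total=14
Click 4 (3,1) count=2: revealed 0 new [(none)] -> total=14

Answer: 14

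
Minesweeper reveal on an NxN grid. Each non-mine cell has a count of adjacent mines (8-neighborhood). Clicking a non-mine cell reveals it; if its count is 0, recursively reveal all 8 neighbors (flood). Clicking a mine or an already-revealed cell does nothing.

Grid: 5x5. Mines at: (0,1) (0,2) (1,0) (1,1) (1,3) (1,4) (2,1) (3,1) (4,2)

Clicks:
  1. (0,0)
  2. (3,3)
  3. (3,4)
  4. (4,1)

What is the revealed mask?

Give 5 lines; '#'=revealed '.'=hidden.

Answer: #....
.....
...##
...##
.#.##

Derivation:
Click 1 (0,0) count=3: revealed 1 new [(0,0)] -> total=1
Click 2 (3,3) count=1: revealed 1 new [(3,3)] -> total=2
Click 3 (3,4) count=0: revealed 5 new [(2,3) (2,4) (3,4) (4,3) (4,4)] -> total=7
Click 4 (4,1) count=2: revealed 1 new [(4,1)] -> total=8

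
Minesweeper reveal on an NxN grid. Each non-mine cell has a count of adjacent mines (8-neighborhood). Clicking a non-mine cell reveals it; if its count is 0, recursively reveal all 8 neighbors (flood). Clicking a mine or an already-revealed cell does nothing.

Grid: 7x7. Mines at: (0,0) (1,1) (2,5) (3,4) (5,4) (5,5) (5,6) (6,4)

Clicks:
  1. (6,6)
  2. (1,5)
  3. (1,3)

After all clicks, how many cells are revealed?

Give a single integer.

Answer: 14

Derivation:
Click 1 (6,6) count=2: revealed 1 new [(6,6)] -> total=1
Click 2 (1,5) count=1: revealed 1 new [(1,5)] -> total=2
Click 3 (1,3) count=0: revealed 12 new [(0,2) (0,3) (0,4) (0,5) (0,6) (1,2) (1,3) (1,4) (1,6) (2,2) (2,3) (2,4)] -> total=14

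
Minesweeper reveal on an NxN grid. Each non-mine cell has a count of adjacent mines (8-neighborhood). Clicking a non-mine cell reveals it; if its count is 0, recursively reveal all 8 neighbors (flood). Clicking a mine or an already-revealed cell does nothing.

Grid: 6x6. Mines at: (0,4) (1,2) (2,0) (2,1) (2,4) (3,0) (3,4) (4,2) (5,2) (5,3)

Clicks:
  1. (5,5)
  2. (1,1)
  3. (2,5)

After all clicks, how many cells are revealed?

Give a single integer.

Click 1 (5,5) count=0: revealed 4 new [(4,4) (4,5) (5,4) (5,5)] -> total=4
Click 2 (1,1) count=3: revealed 1 new [(1,1)] -> total=5
Click 3 (2,5) count=2: revealed 1 new [(2,5)] -> total=6

Answer: 6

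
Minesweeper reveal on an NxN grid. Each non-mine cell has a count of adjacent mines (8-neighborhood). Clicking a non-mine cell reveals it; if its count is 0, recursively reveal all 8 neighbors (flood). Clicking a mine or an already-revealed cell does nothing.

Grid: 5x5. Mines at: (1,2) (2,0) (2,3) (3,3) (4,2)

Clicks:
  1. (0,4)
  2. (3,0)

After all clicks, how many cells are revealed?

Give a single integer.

Click 1 (0,4) count=0: revealed 4 new [(0,3) (0,4) (1,3) (1,4)] -> total=4
Click 2 (3,0) count=1: revealed 1 new [(3,0)] -> total=5

Answer: 5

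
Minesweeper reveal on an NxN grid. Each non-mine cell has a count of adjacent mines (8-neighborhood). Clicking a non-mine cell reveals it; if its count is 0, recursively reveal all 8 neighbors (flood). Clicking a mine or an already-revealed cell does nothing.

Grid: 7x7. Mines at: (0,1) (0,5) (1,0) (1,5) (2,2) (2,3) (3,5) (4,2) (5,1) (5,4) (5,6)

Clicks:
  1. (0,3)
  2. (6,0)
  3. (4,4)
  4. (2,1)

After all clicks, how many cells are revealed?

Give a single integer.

Answer: 9

Derivation:
Click 1 (0,3) count=0: revealed 6 new [(0,2) (0,3) (0,4) (1,2) (1,3) (1,4)] -> total=6
Click 2 (6,0) count=1: revealed 1 new [(6,0)] -> total=7
Click 3 (4,4) count=2: revealed 1 new [(4,4)] -> total=8
Click 4 (2,1) count=2: revealed 1 new [(2,1)] -> total=9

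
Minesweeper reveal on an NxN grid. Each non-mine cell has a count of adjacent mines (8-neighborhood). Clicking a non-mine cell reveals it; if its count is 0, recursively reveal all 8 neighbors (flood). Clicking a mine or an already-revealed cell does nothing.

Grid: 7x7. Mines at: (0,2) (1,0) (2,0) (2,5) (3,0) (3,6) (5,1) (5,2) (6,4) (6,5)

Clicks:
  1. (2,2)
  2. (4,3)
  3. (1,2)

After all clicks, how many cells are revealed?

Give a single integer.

Answer: 21

Derivation:
Click 1 (2,2) count=0: revealed 21 new [(1,1) (1,2) (1,3) (1,4) (2,1) (2,2) (2,3) (2,4) (3,1) (3,2) (3,3) (3,4) (3,5) (4,1) (4,2) (4,3) (4,4) (4,5) (5,3) (5,4) (5,5)] -> total=21
Click 2 (4,3) count=1: revealed 0 new [(none)] -> total=21
Click 3 (1,2) count=1: revealed 0 new [(none)] -> total=21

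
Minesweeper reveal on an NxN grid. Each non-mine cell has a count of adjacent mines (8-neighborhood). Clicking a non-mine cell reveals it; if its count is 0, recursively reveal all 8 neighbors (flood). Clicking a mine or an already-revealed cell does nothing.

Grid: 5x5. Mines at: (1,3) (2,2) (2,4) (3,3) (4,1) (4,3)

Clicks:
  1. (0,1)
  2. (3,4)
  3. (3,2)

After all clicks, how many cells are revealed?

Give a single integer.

Answer: 12

Derivation:
Click 1 (0,1) count=0: revealed 10 new [(0,0) (0,1) (0,2) (1,0) (1,1) (1,2) (2,0) (2,1) (3,0) (3,1)] -> total=10
Click 2 (3,4) count=3: revealed 1 new [(3,4)] -> total=11
Click 3 (3,2) count=4: revealed 1 new [(3,2)] -> total=12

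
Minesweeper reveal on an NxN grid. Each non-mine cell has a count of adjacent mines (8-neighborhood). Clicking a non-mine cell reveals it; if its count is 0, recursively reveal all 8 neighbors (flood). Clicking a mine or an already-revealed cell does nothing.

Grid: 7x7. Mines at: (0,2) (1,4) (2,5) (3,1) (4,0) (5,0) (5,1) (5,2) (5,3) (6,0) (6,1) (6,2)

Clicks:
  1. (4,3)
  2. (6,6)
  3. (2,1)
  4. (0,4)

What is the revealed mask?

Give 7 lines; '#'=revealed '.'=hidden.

Click 1 (4,3) count=2: revealed 1 new [(4,3)] -> total=1
Click 2 (6,6) count=0: revealed 12 new [(3,4) (3,5) (3,6) (4,4) (4,5) (4,6) (5,4) (5,5) (5,6) (6,4) (6,5) (6,6)] -> total=13
Click 3 (2,1) count=1: revealed 1 new [(2,1)] -> total=14
Click 4 (0,4) count=1: revealed 1 new [(0,4)] -> total=15

Answer: ....#..
.......
.#.....
....###
...####
....###
....###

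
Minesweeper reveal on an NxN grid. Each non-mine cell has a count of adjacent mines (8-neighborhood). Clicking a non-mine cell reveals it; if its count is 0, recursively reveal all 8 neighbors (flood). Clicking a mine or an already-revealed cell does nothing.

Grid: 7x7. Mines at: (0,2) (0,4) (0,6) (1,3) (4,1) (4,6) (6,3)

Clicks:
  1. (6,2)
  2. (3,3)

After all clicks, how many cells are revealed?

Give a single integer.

Answer: 22

Derivation:
Click 1 (6,2) count=1: revealed 1 new [(6,2)] -> total=1
Click 2 (3,3) count=0: revealed 21 new [(1,4) (1,5) (1,6) (2,2) (2,3) (2,4) (2,5) (2,6) (3,2) (3,3) (3,4) (3,5) (3,6) (4,2) (4,3) (4,4) (4,5) (5,2) (5,3) (5,4) (5,5)] -> total=22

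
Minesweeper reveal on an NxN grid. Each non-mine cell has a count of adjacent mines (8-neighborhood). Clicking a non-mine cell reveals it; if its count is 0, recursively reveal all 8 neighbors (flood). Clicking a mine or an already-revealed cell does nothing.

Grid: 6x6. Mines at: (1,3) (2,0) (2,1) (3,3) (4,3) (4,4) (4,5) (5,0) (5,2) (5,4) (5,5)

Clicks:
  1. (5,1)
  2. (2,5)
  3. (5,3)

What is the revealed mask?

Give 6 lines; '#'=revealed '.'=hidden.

Click 1 (5,1) count=2: revealed 1 new [(5,1)] -> total=1
Click 2 (2,5) count=0: revealed 8 new [(0,4) (0,5) (1,4) (1,5) (2,4) (2,5) (3,4) (3,5)] -> total=9
Click 3 (5,3) count=4: revealed 1 new [(5,3)] -> total=10

Answer: ....##
....##
....##
....##
......
.#.#..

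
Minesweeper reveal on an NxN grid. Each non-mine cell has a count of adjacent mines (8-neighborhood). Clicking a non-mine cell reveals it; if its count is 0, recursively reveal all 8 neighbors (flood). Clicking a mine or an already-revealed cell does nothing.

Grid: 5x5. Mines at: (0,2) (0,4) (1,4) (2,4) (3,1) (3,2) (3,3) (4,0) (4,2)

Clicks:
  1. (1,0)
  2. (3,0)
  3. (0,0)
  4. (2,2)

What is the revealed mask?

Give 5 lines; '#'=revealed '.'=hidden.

Answer: ##...
##...
###..
#....
.....

Derivation:
Click 1 (1,0) count=0: revealed 6 new [(0,0) (0,1) (1,0) (1,1) (2,0) (2,1)] -> total=6
Click 2 (3,0) count=2: revealed 1 new [(3,0)] -> total=7
Click 3 (0,0) count=0: revealed 0 new [(none)] -> total=7
Click 4 (2,2) count=3: revealed 1 new [(2,2)] -> total=8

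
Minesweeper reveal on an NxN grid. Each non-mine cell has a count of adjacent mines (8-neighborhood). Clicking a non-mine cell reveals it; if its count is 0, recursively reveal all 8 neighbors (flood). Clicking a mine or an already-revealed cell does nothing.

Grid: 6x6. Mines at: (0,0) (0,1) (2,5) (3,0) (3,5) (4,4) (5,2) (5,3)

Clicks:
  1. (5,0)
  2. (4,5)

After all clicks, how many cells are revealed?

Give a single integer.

Answer: 5

Derivation:
Click 1 (5,0) count=0: revealed 4 new [(4,0) (4,1) (5,0) (5,1)] -> total=4
Click 2 (4,5) count=2: revealed 1 new [(4,5)] -> total=5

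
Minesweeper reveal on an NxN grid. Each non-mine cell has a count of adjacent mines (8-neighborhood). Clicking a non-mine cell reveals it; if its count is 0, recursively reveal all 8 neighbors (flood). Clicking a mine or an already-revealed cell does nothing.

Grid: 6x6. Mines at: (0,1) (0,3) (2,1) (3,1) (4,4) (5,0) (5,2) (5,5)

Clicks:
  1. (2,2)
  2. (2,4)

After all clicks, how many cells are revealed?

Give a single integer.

Click 1 (2,2) count=2: revealed 1 new [(2,2)] -> total=1
Click 2 (2,4) count=0: revealed 13 new [(0,4) (0,5) (1,2) (1,3) (1,4) (1,5) (2,3) (2,4) (2,5) (3,2) (3,3) (3,4) (3,5)] -> total=14

Answer: 14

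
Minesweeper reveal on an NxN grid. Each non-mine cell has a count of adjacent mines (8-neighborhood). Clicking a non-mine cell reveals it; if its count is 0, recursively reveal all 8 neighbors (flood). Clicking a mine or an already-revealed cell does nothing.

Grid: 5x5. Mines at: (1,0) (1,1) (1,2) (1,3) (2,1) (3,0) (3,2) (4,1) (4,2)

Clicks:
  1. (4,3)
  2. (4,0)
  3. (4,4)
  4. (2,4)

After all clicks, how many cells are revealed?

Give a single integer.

Click 1 (4,3) count=2: revealed 1 new [(4,3)] -> total=1
Click 2 (4,0) count=2: revealed 1 new [(4,0)] -> total=2
Click 3 (4,4) count=0: revealed 5 new [(2,3) (2,4) (3,3) (3,4) (4,4)] -> total=7
Click 4 (2,4) count=1: revealed 0 new [(none)] -> total=7

Answer: 7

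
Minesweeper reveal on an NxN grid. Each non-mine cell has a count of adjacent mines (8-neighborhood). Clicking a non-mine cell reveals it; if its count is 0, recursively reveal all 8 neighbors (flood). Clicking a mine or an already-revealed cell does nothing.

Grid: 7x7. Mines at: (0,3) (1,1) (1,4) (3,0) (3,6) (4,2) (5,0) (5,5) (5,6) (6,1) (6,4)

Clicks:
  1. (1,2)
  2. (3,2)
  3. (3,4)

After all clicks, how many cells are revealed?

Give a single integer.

Answer: 11

Derivation:
Click 1 (1,2) count=2: revealed 1 new [(1,2)] -> total=1
Click 2 (3,2) count=1: revealed 1 new [(3,2)] -> total=2
Click 3 (3,4) count=0: revealed 9 new [(2,3) (2,4) (2,5) (3,3) (3,4) (3,5) (4,3) (4,4) (4,5)] -> total=11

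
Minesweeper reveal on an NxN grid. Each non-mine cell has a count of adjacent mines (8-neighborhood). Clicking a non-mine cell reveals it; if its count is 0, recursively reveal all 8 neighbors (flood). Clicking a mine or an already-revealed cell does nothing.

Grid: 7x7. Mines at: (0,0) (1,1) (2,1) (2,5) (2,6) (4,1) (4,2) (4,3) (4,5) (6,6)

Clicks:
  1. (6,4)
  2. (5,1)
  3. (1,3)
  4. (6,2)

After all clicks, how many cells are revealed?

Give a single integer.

Answer: 28

Derivation:
Click 1 (6,4) count=0: revealed 12 new [(5,0) (5,1) (5,2) (5,3) (5,4) (5,5) (6,0) (6,1) (6,2) (6,3) (6,4) (6,5)] -> total=12
Click 2 (5,1) count=2: revealed 0 new [(none)] -> total=12
Click 3 (1,3) count=0: revealed 16 new [(0,2) (0,3) (0,4) (0,5) (0,6) (1,2) (1,3) (1,4) (1,5) (1,6) (2,2) (2,3) (2,4) (3,2) (3,3) (3,4)] -> total=28
Click 4 (6,2) count=0: revealed 0 new [(none)] -> total=28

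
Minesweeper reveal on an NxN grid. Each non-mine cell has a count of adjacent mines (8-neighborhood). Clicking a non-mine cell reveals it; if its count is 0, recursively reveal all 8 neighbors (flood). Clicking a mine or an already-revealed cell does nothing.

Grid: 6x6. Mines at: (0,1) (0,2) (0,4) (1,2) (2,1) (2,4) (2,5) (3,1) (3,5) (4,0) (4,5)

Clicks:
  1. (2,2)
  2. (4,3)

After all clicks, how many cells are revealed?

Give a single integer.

Click 1 (2,2) count=3: revealed 1 new [(2,2)] -> total=1
Click 2 (4,3) count=0: revealed 11 new [(3,2) (3,3) (3,4) (4,1) (4,2) (4,3) (4,4) (5,1) (5,2) (5,3) (5,4)] -> total=12

Answer: 12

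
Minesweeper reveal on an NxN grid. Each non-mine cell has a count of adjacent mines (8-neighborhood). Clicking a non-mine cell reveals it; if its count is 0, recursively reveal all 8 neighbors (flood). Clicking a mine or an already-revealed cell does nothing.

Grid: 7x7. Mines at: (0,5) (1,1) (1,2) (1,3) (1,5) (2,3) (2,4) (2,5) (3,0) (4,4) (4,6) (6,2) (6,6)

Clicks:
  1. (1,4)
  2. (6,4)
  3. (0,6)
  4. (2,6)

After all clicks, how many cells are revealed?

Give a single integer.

Click 1 (1,4) count=6: revealed 1 new [(1,4)] -> total=1
Click 2 (6,4) count=0: revealed 6 new [(5,3) (5,4) (5,5) (6,3) (6,4) (6,5)] -> total=7
Click 3 (0,6) count=2: revealed 1 new [(0,6)] -> total=8
Click 4 (2,6) count=2: revealed 1 new [(2,6)] -> total=9

Answer: 9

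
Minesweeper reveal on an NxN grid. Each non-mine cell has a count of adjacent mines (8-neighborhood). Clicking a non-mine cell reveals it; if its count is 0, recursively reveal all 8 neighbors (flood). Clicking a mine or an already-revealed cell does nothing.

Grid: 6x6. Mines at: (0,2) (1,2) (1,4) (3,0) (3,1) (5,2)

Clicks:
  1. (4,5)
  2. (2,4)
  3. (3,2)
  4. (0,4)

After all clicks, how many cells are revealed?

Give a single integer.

Click 1 (4,5) count=0: revealed 15 new [(2,2) (2,3) (2,4) (2,5) (3,2) (3,3) (3,4) (3,5) (4,2) (4,3) (4,4) (4,5) (5,3) (5,4) (5,5)] -> total=15
Click 2 (2,4) count=1: revealed 0 new [(none)] -> total=15
Click 3 (3,2) count=1: revealed 0 new [(none)] -> total=15
Click 4 (0,4) count=1: revealed 1 new [(0,4)] -> total=16

Answer: 16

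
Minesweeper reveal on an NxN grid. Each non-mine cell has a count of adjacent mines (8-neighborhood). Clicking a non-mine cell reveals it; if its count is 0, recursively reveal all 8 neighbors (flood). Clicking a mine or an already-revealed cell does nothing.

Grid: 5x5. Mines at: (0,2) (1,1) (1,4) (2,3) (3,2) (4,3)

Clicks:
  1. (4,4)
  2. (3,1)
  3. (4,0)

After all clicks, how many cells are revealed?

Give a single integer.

Answer: 7

Derivation:
Click 1 (4,4) count=1: revealed 1 new [(4,4)] -> total=1
Click 2 (3,1) count=1: revealed 1 new [(3,1)] -> total=2
Click 3 (4,0) count=0: revealed 5 new [(2,0) (2,1) (3,0) (4,0) (4,1)] -> total=7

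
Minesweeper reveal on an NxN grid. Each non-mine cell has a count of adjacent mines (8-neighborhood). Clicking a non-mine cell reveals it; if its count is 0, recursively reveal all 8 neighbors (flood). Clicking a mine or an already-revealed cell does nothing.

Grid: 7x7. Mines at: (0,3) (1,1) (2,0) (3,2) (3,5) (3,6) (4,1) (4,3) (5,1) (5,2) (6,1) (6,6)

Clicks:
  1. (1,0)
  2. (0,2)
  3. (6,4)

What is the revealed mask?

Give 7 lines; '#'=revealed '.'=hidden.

Click 1 (1,0) count=2: revealed 1 new [(1,0)] -> total=1
Click 2 (0,2) count=2: revealed 1 new [(0,2)] -> total=2
Click 3 (6,4) count=0: revealed 6 new [(5,3) (5,4) (5,5) (6,3) (6,4) (6,5)] -> total=8

Answer: ..#....
#......
.......
.......
.......
...###.
...###.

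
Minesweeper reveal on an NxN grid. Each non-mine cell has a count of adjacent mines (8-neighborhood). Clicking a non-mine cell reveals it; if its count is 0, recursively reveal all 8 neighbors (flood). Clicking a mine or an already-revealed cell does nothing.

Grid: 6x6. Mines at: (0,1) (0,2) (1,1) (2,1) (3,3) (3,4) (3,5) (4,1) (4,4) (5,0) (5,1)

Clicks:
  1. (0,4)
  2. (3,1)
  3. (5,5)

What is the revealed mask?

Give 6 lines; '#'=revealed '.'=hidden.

Click 1 (0,4) count=0: revealed 9 new [(0,3) (0,4) (0,5) (1,3) (1,4) (1,5) (2,3) (2,4) (2,5)] -> total=9
Click 2 (3,1) count=2: revealed 1 new [(3,1)] -> total=10
Click 3 (5,5) count=1: revealed 1 new [(5,5)] -> total=11

Answer: ...###
...###
...###
.#....
......
.....#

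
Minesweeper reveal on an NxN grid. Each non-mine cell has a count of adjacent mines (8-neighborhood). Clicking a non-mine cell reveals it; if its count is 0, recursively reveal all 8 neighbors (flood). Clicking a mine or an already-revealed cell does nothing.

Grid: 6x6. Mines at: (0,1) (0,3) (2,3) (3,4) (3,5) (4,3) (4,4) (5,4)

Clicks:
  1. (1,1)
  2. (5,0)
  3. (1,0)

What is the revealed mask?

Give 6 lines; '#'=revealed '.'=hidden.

Answer: ......
###...
###...
###...
###...
###...

Derivation:
Click 1 (1,1) count=1: revealed 1 new [(1,1)] -> total=1
Click 2 (5,0) count=0: revealed 14 new [(1,0) (1,2) (2,0) (2,1) (2,2) (3,0) (3,1) (3,2) (4,0) (4,1) (4,2) (5,0) (5,1) (5,2)] -> total=15
Click 3 (1,0) count=1: revealed 0 new [(none)] -> total=15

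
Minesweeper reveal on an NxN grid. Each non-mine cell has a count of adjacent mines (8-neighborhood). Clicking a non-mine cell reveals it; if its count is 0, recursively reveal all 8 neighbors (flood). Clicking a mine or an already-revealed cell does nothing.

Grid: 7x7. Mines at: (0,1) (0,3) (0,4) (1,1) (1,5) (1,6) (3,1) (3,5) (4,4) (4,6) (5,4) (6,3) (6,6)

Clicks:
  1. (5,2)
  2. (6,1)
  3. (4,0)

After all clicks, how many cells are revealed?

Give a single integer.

Answer: 9

Derivation:
Click 1 (5,2) count=1: revealed 1 new [(5,2)] -> total=1
Click 2 (6,1) count=0: revealed 8 new [(4,0) (4,1) (4,2) (5,0) (5,1) (6,0) (6,1) (6,2)] -> total=9
Click 3 (4,0) count=1: revealed 0 new [(none)] -> total=9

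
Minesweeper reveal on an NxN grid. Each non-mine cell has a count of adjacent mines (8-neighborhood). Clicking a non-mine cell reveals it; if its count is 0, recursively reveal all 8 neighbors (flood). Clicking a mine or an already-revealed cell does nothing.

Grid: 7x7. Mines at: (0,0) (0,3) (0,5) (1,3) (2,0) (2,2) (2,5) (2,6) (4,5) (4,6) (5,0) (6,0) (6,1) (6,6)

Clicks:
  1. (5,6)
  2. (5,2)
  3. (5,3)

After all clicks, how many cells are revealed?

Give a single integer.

Click 1 (5,6) count=3: revealed 1 new [(5,6)] -> total=1
Click 2 (5,2) count=1: revealed 1 new [(5,2)] -> total=2
Click 3 (5,3) count=0: revealed 16 new [(3,1) (3,2) (3,3) (3,4) (4,1) (4,2) (4,3) (4,4) (5,1) (5,3) (5,4) (5,5) (6,2) (6,3) (6,4) (6,5)] -> total=18

Answer: 18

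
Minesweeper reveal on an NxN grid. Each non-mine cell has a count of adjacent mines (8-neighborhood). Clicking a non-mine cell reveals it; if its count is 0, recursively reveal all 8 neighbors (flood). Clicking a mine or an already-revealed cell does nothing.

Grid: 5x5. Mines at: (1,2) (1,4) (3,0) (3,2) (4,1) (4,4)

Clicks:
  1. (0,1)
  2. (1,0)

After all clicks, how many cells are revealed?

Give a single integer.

Answer: 6

Derivation:
Click 1 (0,1) count=1: revealed 1 new [(0,1)] -> total=1
Click 2 (1,0) count=0: revealed 5 new [(0,0) (1,0) (1,1) (2,0) (2,1)] -> total=6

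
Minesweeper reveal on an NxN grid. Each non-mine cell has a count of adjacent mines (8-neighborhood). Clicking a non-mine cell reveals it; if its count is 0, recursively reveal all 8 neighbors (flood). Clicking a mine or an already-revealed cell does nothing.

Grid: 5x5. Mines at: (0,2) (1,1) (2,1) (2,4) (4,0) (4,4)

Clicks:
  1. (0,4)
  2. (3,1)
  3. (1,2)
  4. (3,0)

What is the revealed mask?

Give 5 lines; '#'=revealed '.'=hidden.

Answer: ...##
..###
.....
##...
.....

Derivation:
Click 1 (0,4) count=0: revealed 4 new [(0,3) (0,4) (1,3) (1,4)] -> total=4
Click 2 (3,1) count=2: revealed 1 new [(3,1)] -> total=5
Click 3 (1,2) count=3: revealed 1 new [(1,2)] -> total=6
Click 4 (3,0) count=2: revealed 1 new [(3,0)] -> total=7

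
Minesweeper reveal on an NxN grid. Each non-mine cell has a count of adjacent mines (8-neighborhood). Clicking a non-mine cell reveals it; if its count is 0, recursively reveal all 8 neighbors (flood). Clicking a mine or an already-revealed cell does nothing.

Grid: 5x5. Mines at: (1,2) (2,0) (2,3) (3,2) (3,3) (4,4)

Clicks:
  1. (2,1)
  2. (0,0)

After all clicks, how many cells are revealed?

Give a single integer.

Click 1 (2,1) count=3: revealed 1 new [(2,1)] -> total=1
Click 2 (0,0) count=0: revealed 4 new [(0,0) (0,1) (1,0) (1,1)] -> total=5

Answer: 5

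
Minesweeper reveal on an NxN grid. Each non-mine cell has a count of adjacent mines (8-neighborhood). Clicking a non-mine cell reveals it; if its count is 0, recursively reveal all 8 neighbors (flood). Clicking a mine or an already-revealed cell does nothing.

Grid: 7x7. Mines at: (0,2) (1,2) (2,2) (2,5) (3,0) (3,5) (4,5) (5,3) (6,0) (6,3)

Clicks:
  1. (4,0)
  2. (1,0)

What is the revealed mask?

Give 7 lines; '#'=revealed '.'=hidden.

Click 1 (4,0) count=1: revealed 1 new [(4,0)] -> total=1
Click 2 (1,0) count=0: revealed 6 new [(0,0) (0,1) (1,0) (1,1) (2,0) (2,1)] -> total=7

Answer: ##.....
##.....
##.....
.......
#......
.......
.......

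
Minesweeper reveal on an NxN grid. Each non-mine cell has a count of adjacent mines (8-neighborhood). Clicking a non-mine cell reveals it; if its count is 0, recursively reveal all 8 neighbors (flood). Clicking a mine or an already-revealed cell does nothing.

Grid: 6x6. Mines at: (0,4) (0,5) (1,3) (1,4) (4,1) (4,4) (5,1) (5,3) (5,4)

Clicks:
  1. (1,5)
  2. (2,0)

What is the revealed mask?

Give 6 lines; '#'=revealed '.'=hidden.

Answer: ###...
###..#
###...
###...
......
......

Derivation:
Click 1 (1,5) count=3: revealed 1 new [(1,5)] -> total=1
Click 2 (2,0) count=0: revealed 12 new [(0,0) (0,1) (0,2) (1,0) (1,1) (1,2) (2,0) (2,1) (2,2) (3,0) (3,1) (3,2)] -> total=13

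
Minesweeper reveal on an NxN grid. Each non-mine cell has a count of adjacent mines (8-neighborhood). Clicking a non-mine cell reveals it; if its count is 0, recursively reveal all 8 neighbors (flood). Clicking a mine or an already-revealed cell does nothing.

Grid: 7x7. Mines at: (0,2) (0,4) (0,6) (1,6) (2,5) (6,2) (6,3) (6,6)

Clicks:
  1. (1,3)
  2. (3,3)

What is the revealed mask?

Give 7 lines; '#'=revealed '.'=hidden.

Answer: ##.....
#####..
#####..
#######
#######
#######
##.....

Derivation:
Click 1 (1,3) count=2: revealed 1 new [(1,3)] -> total=1
Click 2 (3,3) count=0: revealed 34 new [(0,0) (0,1) (1,0) (1,1) (1,2) (1,4) (2,0) (2,1) (2,2) (2,3) (2,4) (3,0) (3,1) (3,2) (3,3) (3,4) (3,5) (3,6) (4,0) (4,1) (4,2) (4,3) (4,4) (4,5) (4,6) (5,0) (5,1) (5,2) (5,3) (5,4) (5,5) (5,6) (6,0) (6,1)] -> total=35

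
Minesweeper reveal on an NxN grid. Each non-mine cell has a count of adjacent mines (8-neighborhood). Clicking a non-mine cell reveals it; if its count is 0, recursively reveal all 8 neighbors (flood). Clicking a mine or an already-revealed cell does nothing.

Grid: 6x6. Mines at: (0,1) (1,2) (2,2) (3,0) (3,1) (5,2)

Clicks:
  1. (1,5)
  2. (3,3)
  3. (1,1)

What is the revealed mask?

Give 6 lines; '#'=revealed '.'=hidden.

Click 1 (1,5) count=0: revealed 18 new [(0,3) (0,4) (0,5) (1,3) (1,4) (1,5) (2,3) (2,4) (2,5) (3,3) (3,4) (3,5) (4,3) (4,4) (4,5) (5,3) (5,4) (5,5)] -> total=18
Click 2 (3,3) count=1: revealed 0 new [(none)] -> total=18
Click 3 (1,1) count=3: revealed 1 new [(1,1)] -> total=19

Answer: ...###
.#.###
...###
...###
...###
...###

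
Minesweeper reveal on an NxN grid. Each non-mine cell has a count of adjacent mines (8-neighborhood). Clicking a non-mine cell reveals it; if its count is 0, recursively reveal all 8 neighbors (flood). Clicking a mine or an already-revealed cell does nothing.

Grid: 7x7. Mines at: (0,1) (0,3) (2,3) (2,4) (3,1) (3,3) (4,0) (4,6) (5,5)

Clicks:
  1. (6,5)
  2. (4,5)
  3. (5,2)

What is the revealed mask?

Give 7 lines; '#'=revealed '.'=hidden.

Click 1 (6,5) count=1: revealed 1 new [(6,5)] -> total=1
Click 2 (4,5) count=2: revealed 1 new [(4,5)] -> total=2
Click 3 (5,2) count=0: revealed 14 new [(4,1) (4,2) (4,3) (4,4) (5,0) (5,1) (5,2) (5,3) (5,4) (6,0) (6,1) (6,2) (6,3) (6,4)] -> total=16

Answer: .......
.......
.......
.......
.#####.
#####..
######.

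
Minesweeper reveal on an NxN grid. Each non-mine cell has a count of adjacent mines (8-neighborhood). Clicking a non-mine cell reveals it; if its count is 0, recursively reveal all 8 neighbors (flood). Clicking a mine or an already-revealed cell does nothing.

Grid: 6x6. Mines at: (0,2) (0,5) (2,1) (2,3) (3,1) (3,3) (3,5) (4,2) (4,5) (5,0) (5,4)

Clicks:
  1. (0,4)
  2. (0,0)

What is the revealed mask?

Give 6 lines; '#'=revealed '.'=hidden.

Click 1 (0,4) count=1: revealed 1 new [(0,4)] -> total=1
Click 2 (0,0) count=0: revealed 4 new [(0,0) (0,1) (1,0) (1,1)] -> total=5

Answer: ##..#.
##....
......
......
......
......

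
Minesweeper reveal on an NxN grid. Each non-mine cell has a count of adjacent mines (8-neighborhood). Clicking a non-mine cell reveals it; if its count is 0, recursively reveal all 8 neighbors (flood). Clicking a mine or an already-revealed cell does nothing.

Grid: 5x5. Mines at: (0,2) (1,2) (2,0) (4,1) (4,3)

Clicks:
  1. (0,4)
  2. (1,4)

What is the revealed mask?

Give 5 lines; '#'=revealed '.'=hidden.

Answer: ...##
...##
...##
...##
.....

Derivation:
Click 1 (0,4) count=0: revealed 8 new [(0,3) (0,4) (1,3) (1,4) (2,3) (2,4) (3,3) (3,4)] -> total=8
Click 2 (1,4) count=0: revealed 0 new [(none)] -> total=8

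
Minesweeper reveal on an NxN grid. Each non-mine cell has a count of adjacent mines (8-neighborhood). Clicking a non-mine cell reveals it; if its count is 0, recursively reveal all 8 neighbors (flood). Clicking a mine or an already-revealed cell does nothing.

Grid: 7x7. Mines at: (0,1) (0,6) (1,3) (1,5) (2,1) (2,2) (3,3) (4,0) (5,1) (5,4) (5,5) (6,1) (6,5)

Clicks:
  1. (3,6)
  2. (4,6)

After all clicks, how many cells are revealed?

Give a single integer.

Answer: 9

Derivation:
Click 1 (3,6) count=0: revealed 9 new [(2,4) (2,5) (2,6) (3,4) (3,5) (3,6) (4,4) (4,5) (4,6)] -> total=9
Click 2 (4,6) count=1: revealed 0 new [(none)] -> total=9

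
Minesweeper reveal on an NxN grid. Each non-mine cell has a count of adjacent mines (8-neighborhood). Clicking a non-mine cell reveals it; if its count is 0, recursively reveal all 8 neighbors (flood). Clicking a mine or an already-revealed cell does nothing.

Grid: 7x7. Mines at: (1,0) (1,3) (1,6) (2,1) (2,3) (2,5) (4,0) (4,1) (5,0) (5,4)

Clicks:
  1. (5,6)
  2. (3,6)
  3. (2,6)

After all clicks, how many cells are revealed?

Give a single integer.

Answer: 9

Derivation:
Click 1 (5,6) count=0: revealed 8 new [(3,5) (3,6) (4,5) (4,6) (5,5) (5,6) (6,5) (6,6)] -> total=8
Click 2 (3,6) count=1: revealed 0 new [(none)] -> total=8
Click 3 (2,6) count=2: revealed 1 new [(2,6)] -> total=9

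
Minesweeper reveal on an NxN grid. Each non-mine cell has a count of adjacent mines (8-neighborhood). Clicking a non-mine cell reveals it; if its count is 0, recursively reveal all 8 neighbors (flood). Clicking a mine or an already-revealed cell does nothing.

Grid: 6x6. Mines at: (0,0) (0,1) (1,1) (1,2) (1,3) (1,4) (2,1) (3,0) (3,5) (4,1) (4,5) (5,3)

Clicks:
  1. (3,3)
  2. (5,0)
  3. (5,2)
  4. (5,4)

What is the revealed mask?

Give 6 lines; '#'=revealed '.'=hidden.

Click 1 (3,3) count=0: revealed 9 new [(2,2) (2,3) (2,4) (3,2) (3,3) (3,4) (4,2) (4,3) (4,4)] -> total=9
Click 2 (5,0) count=1: revealed 1 new [(5,0)] -> total=10
Click 3 (5,2) count=2: revealed 1 new [(5,2)] -> total=11
Click 4 (5,4) count=2: revealed 1 new [(5,4)] -> total=12

Answer: ......
......
..###.
..###.
..###.
#.#.#.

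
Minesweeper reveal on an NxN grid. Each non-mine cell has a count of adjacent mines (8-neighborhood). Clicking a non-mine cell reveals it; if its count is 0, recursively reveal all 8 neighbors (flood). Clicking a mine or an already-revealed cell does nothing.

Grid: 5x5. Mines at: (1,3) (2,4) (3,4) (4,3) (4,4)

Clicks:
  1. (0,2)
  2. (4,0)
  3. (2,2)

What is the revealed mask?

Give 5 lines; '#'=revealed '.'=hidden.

Answer: ###..
###..
###..
###..
###..

Derivation:
Click 1 (0,2) count=1: revealed 1 new [(0,2)] -> total=1
Click 2 (4,0) count=0: revealed 14 new [(0,0) (0,1) (1,0) (1,1) (1,2) (2,0) (2,1) (2,2) (3,0) (3,1) (3,2) (4,0) (4,1) (4,2)] -> total=15
Click 3 (2,2) count=1: revealed 0 new [(none)] -> total=15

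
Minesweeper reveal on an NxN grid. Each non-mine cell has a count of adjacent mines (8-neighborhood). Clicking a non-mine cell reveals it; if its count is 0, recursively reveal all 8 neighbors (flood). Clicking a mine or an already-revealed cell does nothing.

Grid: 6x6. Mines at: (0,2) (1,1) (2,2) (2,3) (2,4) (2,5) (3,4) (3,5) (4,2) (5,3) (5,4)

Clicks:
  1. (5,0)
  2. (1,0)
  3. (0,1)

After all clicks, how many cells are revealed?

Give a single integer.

Click 1 (5,0) count=0: revealed 8 new [(2,0) (2,1) (3,0) (3,1) (4,0) (4,1) (5,0) (5,1)] -> total=8
Click 2 (1,0) count=1: revealed 1 new [(1,0)] -> total=9
Click 3 (0,1) count=2: revealed 1 new [(0,1)] -> total=10

Answer: 10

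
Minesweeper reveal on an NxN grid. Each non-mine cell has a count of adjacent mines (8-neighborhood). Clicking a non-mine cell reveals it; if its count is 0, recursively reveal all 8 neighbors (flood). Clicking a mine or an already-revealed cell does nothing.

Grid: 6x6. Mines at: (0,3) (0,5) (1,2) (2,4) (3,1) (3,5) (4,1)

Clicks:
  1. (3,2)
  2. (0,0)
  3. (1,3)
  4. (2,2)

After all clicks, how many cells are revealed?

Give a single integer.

Answer: 9

Derivation:
Click 1 (3,2) count=2: revealed 1 new [(3,2)] -> total=1
Click 2 (0,0) count=0: revealed 6 new [(0,0) (0,1) (1,0) (1,1) (2,0) (2,1)] -> total=7
Click 3 (1,3) count=3: revealed 1 new [(1,3)] -> total=8
Click 4 (2,2) count=2: revealed 1 new [(2,2)] -> total=9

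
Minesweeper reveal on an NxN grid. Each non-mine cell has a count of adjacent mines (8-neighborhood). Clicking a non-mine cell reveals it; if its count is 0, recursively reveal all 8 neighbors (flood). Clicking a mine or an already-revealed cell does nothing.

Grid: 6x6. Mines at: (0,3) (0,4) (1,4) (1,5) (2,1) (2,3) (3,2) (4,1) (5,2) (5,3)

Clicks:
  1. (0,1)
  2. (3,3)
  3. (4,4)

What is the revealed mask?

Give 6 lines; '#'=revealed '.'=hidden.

Answer: ###...
###...
......
...#..
....#.
......

Derivation:
Click 1 (0,1) count=0: revealed 6 new [(0,0) (0,1) (0,2) (1,0) (1,1) (1,2)] -> total=6
Click 2 (3,3) count=2: revealed 1 new [(3,3)] -> total=7
Click 3 (4,4) count=1: revealed 1 new [(4,4)] -> total=8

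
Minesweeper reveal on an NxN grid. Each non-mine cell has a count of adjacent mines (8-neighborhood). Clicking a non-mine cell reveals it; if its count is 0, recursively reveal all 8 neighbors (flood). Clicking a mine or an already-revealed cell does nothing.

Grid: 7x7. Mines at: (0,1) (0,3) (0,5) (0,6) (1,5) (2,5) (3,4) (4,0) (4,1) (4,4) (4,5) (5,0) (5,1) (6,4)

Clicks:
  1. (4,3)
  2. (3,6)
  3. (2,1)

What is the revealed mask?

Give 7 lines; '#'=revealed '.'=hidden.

Click 1 (4,3) count=2: revealed 1 new [(4,3)] -> total=1
Click 2 (3,6) count=2: revealed 1 new [(3,6)] -> total=2
Click 3 (2,1) count=0: revealed 12 new [(1,0) (1,1) (1,2) (1,3) (2,0) (2,1) (2,2) (2,3) (3,0) (3,1) (3,2) (3,3)] -> total=14

Answer: .......
####...
####...
####..#
...#...
.......
.......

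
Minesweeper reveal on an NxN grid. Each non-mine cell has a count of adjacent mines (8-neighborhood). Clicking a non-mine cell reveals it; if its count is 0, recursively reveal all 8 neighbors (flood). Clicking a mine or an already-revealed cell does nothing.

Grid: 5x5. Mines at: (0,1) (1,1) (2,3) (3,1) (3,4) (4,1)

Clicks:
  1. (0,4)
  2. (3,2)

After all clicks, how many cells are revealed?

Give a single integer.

Click 1 (0,4) count=0: revealed 6 new [(0,2) (0,3) (0,4) (1,2) (1,3) (1,4)] -> total=6
Click 2 (3,2) count=3: revealed 1 new [(3,2)] -> total=7

Answer: 7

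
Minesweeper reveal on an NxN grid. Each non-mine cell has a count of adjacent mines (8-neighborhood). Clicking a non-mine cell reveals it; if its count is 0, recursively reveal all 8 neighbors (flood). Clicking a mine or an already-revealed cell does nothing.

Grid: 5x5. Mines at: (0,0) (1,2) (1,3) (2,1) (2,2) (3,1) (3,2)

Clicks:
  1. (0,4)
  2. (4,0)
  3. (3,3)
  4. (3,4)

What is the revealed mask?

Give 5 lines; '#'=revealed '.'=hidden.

Click 1 (0,4) count=1: revealed 1 new [(0,4)] -> total=1
Click 2 (4,0) count=1: revealed 1 new [(4,0)] -> total=2
Click 3 (3,3) count=2: revealed 1 new [(3,3)] -> total=3
Click 4 (3,4) count=0: revealed 5 new [(2,3) (2,4) (3,4) (4,3) (4,4)] -> total=8

Answer: ....#
.....
...##
...##
#..##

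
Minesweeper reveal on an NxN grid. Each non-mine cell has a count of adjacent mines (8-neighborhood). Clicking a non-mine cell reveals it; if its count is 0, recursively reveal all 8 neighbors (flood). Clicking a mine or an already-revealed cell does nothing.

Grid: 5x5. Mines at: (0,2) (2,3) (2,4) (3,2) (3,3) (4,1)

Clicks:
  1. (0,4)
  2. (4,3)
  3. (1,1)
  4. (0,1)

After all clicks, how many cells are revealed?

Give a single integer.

Answer: 7

Derivation:
Click 1 (0,4) count=0: revealed 4 new [(0,3) (0,4) (1,3) (1,4)] -> total=4
Click 2 (4,3) count=2: revealed 1 new [(4,3)] -> total=5
Click 3 (1,1) count=1: revealed 1 new [(1,1)] -> total=6
Click 4 (0,1) count=1: revealed 1 new [(0,1)] -> total=7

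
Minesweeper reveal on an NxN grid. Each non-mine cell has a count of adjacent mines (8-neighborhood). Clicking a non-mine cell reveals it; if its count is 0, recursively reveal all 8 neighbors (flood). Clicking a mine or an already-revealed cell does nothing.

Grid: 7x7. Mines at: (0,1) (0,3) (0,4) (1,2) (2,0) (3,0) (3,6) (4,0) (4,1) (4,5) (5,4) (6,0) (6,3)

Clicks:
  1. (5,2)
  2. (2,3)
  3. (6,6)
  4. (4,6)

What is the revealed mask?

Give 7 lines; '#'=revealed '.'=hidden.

Click 1 (5,2) count=2: revealed 1 new [(5,2)] -> total=1
Click 2 (2,3) count=1: revealed 1 new [(2,3)] -> total=2
Click 3 (6,6) count=0: revealed 4 new [(5,5) (5,6) (6,5) (6,6)] -> total=6
Click 4 (4,6) count=2: revealed 1 new [(4,6)] -> total=7

Answer: .......
.......
...#...
.......
......#
..#..##
.....##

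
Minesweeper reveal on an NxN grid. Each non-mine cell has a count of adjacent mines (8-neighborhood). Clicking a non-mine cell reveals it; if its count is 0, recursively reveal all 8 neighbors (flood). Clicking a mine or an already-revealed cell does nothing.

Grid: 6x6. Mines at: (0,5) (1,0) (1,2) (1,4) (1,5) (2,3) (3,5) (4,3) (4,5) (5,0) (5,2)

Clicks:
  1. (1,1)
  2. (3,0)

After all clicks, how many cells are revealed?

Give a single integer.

Click 1 (1,1) count=2: revealed 1 new [(1,1)] -> total=1
Click 2 (3,0) count=0: revealed 9 new [(2,0) (2,1) (2,2) (3,0) (3,1) (3,2) (4,0) (4,1) (4,2)] -> total=10

Answer: 10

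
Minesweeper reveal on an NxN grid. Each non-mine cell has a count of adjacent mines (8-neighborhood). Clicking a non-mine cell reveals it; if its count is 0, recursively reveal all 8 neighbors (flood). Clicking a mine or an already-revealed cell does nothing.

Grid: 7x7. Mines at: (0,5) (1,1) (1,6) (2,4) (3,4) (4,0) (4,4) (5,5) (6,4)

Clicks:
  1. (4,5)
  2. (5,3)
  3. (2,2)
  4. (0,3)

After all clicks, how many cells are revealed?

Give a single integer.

Answer: 9

Derivation:
Click 1 (4,5) count=3: revealed 1 new [(4,5)] -> total=1
Click 2 (5,3) count=2: revealed 1 new [(5,3)] -> total=2
Click 3 (2,2) count=1: revealed 1 new [(2,2)] -> total=3
Click 4 (0,3) count=0: revealed 6 new [(0,2) (0,3) (0,4) (1,2) (1,3) (1,4)] -> total=9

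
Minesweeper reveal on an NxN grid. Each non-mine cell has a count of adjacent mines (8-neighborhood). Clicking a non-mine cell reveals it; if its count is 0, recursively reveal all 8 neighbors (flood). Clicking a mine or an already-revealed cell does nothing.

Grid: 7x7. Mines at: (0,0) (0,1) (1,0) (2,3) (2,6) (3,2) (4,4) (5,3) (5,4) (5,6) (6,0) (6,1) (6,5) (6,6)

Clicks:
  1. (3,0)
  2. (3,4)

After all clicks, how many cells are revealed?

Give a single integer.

Answer: 9

Derivation:
Click 1 (3,0) count=0: revealed 8 new [(2,0) (2,1) (3,0) (3,1) (4,0) (4,1) (5,0) (5,1)] -> total=8
Click 2 (3,4) count=2: revealed 1 new [(3,4)] -> total=9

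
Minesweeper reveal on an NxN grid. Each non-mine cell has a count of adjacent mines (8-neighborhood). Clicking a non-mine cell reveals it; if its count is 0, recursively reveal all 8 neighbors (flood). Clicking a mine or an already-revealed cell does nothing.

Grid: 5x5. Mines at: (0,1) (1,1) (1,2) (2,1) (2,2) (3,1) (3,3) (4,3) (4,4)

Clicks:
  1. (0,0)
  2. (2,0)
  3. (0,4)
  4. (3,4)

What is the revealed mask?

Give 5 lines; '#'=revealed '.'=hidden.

Click 1 (0,0) count=2: revealed 1 new [(0,0)] -> total=1
Click 2 (2,0) count=3: revealed 1 new [(2,0)] -> total=2
Click 3 (0,4) count=0: revealed 6 new [(0,3) (0,4) (1,3) (1,4) (2,3) (2,4)] -> total=8
Click 4 (3,4) count=3: revealed 1 new [(3,4)] -> total=9

Answer: #..##
...##
#..##
....#
.....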